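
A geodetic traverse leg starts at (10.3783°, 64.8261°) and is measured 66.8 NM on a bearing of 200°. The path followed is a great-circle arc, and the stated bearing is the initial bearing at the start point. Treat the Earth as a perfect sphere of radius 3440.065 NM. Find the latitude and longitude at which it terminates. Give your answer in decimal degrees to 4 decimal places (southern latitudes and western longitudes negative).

latitude 9.3326°, longitude 64.4405°

Angular distance δ = d/R = 66.8 / 3440.065 = 0.019418 rad.
With φ₁ = 10.3783° = 0.181136 rad and θ = 200° = 3.490659 rad:
Destination latitude: φ₂ = arcsin( sin φ₁ cos δ + cos φ₁ sin δ cos θ ) = arcsin(0.162165) = 9.3326°.
Then Δλ = atan2(-0.006532, 0.970598) = -0.006730 rad, from sin θ sin δ cos φ₁ over cos δ − sin φ₁ sin φ₂.
λ₂ = λ₁ + Δλ = 64.4405°.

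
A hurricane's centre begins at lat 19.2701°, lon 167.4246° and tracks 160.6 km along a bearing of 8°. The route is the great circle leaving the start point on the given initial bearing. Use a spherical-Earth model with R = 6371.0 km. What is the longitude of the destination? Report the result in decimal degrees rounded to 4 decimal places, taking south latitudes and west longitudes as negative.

longitude 167.6395°

Angular distance δ = d/R = 160.6 / 6371 = 0.025208 rad.
Converting: φ₁ = 0.336327 rad, θ = 0.139626 rad.
sin φ₂ = sin φ₁ cos δ + cos φ₁ sin δ cos θ = (0.330022)(0.999682) + (0.943973)(0.025205)(0.990268) = 0.353479
φ₂ = asin(0.353479) = 0.361287 rad = 20.7002°.
Then Δλ = atan2(0.003311, 0.883027) = 0.003750 rad, from sin θ sin δ cos φ₁ over cos δ − sin φ₁ sin φ₂.
λ₂ = 167.4246° + 0.2149° = 167.6395°.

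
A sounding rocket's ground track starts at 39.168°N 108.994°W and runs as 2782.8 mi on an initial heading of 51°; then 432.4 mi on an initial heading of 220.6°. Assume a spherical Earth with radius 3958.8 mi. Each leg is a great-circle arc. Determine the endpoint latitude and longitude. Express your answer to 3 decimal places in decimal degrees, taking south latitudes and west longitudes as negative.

Apply the spherical direct solution leg by leg, carrying full precision between legs.
Leg 1: from (39.168°, -108.994°), δ = 2782.8/3958.8 = 0.702940 rad, θ = 51° → φ = 52.872°, λ = -52.654°.
Leg 2: from (52.872°, -52.654°), δ = 432.4/3958.8 = 0.109225 rad, θ = 220.6° → φ = 47.952°, λ = -58.734°.

latitude 47.952°, longitude -58.734°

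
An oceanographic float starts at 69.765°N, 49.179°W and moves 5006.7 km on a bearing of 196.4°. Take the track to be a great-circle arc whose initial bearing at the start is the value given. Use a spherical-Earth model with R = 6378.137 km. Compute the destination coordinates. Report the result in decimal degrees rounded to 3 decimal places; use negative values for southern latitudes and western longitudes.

δ = 5006.7/6378.137 = 0.784978 rad (44.9760°).
Start latitude φ₁ = 1.217629 rad; initial bearing θ = 3.427827 rad.
sin φ₂ = sin φ₁ cos δ + cos φ₁ sin δ cos θ = (0.938282)(0.707404) + (0.345871)(0.706810)(-0.959314) = 0.429225
φ₂ = asin(0.429225) = 0.443634 rad = 25.418°.
Then Δλ = atan2(-0.069023, 0.304670) = -0.222789 rad, from sin θ sin δ cos φ₁ over cos δ − sin φ₁ sin φ₂.
λ₂ = -49.179° + -12.765° = -61.944°.

latitude 25.418°, longitude -61.944°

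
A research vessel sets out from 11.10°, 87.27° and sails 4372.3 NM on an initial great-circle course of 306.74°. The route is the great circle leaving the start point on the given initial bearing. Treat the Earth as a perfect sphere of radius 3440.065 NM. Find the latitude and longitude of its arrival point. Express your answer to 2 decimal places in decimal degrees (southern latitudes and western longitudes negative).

Angular distance δ = d/R = 4372.3 / 3440.065 = 1.270993 rad.
With φ₁ = 11.10° = 0.193732 rad and θ = 306.74° = 5.353623 rad:
Applying the spherical law of cosines for sides, sin φ₂ = sin φ₁ cos δ + cos φ₁ sin δ cos θ = 0.617669, so φ₂ = 38.15°.
For the longitude increment, Δλ = atan2( sin θ sin δ cos φ₁, cos δ − sin φ₁ sin φ₂ ) = atan2(-0.751291, 0.176417) = -76.79°.
λ₂ = λ₁ + Δλ = 10.48°.

latitude 38.15°, longitude 10.48°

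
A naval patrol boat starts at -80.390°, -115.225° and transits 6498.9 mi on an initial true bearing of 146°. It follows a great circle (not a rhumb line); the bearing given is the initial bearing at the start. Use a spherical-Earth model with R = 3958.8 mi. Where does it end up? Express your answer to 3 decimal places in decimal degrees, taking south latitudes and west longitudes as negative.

The arc subtends δ = 6498.9/3958.8 = 1.641634 rad at the centre.
With φ₁ = -80.390° = -1.403070 rad and θ = 146° = 2.548181 rad:
Destination latitude: φ₂ = arcsin( sin φ₁ cos δ + cos φ₁ sin δ cos θ ) = arcsin(-0.068268) = -3.915°.
Then Δλ = atan2(0.093118, -0.138088) = 2.548299 rad, from sin θ sin δ cos φ₁ over cos δ − sin φ₁ sin φ₂.
Hence λ₂ = -115.225° + 146.007° = 30.782°.

latitude -3.915°, longitude 30.782°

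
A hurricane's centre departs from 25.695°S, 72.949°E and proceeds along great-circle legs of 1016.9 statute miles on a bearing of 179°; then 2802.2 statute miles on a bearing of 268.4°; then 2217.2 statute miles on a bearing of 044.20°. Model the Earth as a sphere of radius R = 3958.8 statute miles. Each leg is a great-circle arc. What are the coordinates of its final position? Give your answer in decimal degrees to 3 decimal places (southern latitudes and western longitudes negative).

latitude -5.772°, longitude 46.225°

Apply the spherical direct solution leg by leg, carrying full precision between legs.
Leg 1: from (-25.695°, 72.949°), δ = 1016.9/3958.8 = 0.256871 rad, θ = 179° → φ = -40.410°, λ = 73.283°.
Leg 2: from (-40.410°, 73.283°), δ = 2802.2/3958.8 = 0.707841 rad, θ = 268.4° → φ = -30.421°, λ = 24.371°.
Leg 3: from (-30.421°, 24.371°), δ = 2217.2/3958.8 = 0.560069 rad, θ = 44.2° → φ = -5.772°, λ = 46.225°.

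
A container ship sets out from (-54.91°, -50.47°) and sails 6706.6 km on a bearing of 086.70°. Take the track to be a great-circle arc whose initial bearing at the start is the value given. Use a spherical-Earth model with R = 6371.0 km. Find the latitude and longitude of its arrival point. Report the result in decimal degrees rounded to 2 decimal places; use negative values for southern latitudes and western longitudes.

The arc subtends δ = 6706.6/6371 = 1.052676 rad at the centre.
Converting: φ₁ = -0.958360 rad, θ = 1.513200 rad.
Applying the spherical law of cosines for sides, sin φ₂ = sin φ₁ cos δ + cos φ₁ sin δ cos θ = -0.376488, so φ₂ = -22.12°.
Δλ = atan2( sin θ sin δ cos φ₁ , cos δ − sin φ₁ sin φ₂ ) = atan2(0.498585, 0.187186) = 1.211644 rad = 69.42°.
λ₂ = -50.47° + 69.42° = 18.95°.

latitude -22.12°, longitude 18.95°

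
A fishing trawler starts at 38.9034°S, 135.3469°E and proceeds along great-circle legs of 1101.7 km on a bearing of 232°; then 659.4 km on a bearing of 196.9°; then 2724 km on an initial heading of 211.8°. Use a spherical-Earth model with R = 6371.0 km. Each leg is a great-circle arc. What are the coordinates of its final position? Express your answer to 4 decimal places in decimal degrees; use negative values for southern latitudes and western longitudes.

latitude -67.5898°, longitude 86.7287°

Apply the spherical direct solution leg by leg, carrying full precision between legs.
Leg 1: from (-38.9034°, 135.3469°), δ = 1101.7/6371 = 0.172924 rad, θ = 232° → φ = -44.5138°, λ = 124.3857°.
Leg 2: from (-44.5138°, 124.3857°), δ = 659.4/6371 = 0.103500 rad, θ = 196.9° → φ = -50.1585°, λ = 121.6988°.
Leg 3: from (-50.1585°, 121.6988°), δ = 2724/6371 = 0.427562 rad, θ = 211.8° → φ = -67.5898°, λ = 86.7287°.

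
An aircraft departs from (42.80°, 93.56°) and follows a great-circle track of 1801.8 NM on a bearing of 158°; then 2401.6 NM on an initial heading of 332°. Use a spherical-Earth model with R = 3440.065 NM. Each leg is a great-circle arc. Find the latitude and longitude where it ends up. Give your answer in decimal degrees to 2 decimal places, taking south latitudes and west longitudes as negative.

Apply the spherical direct solution leg by leg, carrying full precision between legs.
Leg 1: from (42.80°, 93.56°), δ = 1801.8/3440.065 = 0.523769 rad, θ = 158° → φ = 14.37°, λ = 104.71°.
Leg 2: from (14.37°, 104.71°), δ = 2401.6/3440.065 = 0.698126 rad, θ = 332° → φ = 47.72°, λ = 78.06°.

latitude 47.72°, longitude 78.06°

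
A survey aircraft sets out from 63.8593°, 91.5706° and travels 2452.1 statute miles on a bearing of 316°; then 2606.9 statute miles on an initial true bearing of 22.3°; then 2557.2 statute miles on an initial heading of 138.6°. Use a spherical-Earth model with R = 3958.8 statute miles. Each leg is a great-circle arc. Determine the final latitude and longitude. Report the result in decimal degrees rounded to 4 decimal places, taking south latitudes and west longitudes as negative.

latitude 38.4831°, longitude 160.4085°

Apply the spherical direct solution leg by leg, carrying full precision between legs.
Leg 1: from (63.8593°, 91.5706°), δ = 2452.1/3958.8 = 0.619405 rad, θ = 316° → φ = 66.1960°, λ = -0.7254°.
Leg 2: from (66.1960°, -0.7254°), δ = 2606.9/3958.8 = 0.658508 rad, θ = 22.3° → φ = 72.2013°, λ = 129.8417°.
Leg 3: from (72.2013°, 129.8417°), δ = 2557.2/3958.8 = 0.645953 rad, θ = 138.6° → φ = 38.4831°, λ = 160.4085°.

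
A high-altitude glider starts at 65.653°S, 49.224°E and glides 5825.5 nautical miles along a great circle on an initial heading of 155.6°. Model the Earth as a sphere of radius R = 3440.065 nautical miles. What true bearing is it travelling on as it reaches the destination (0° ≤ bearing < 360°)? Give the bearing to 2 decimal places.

final bearing 10.16°

δ = 5825.5/3440.065 = 1.693427 rad (97.0262°).
With φ₁ = -65.653° = -1.145861 rad and θ = 155.6° = 2.715732 rad:
Applying the spherical law of cosines for sides, sin φ₂ = sin φ₁ cos δ + cos φ₁ sin δ cos θ = -0.261176, so φ₂ = -15.140°.
Then Δλ = atan2(0.169028, -0.360272) = 2.702913 rad, from sin θ sin δ cos φ₁ over cos δ − sin φ₁ sin φ₂.
λ₂ = 49.224° + 154.866° = 204.090°, normalized to (−180°, 180°] → -155.910°.
The forward bearing on arrival equals the back-azimuth from the destination plus 180°.
Back-azimuth from P₂ (-15.14°, -155.91°) to P₁ (-65.65°, 49.22°), with Δλ' = λ₁ − λ₂ = 205.13°: atan2( sin Δλ' cos φ₁ , cos φ₂ sin φ₁ − sin φ₂ cos φ₁ cos Δλ' ) = 190.16°.
Final bearing = (190.16° + 180°) mod 360° = 10.16°.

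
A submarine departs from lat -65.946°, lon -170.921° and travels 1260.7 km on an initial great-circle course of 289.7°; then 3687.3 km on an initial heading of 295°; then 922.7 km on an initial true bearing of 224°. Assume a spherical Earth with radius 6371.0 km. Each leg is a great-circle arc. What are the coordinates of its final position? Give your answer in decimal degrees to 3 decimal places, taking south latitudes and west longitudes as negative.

Apply the spherical direct solution leg by leg, carrying full precision between legs.
Leg 1: from (-65.946°, -170.921°), δ = 1260.7/6371 = 0.197881 rad, θ = 289.7° → φ = -60.265°, λ = 167.168°.
Leg 2: from (-60.265°, 167.168°), δ = 3687.3/6371 = 0.578763 rad, θ = 295° → φ = -37.753°, λ = 128.339°.
Leg 3: from (-37.753°, 128.339°), δ = 922.7/6371 = 0.144828 rad, θ = 224° → φ = -43.467°, λ = 120.399°.

latitude -43.467°, longitude 120.399°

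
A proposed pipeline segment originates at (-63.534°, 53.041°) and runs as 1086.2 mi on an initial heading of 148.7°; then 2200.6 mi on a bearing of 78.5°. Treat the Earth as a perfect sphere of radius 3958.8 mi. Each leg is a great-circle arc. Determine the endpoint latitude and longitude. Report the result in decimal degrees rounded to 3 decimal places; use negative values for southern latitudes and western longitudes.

Apply the spherical direct solution leg by leg, carrying full precision between legs.
Leg 1: from (-63.534°, 53.041°), δ = 1086.2/3958.8 = 0.274376 rad, θ = 148.7° → φ = -74.773°, λ = 85.448°.
Leg 2: from (-74.773°, 85.448°), δ = 2200.6/3958.8 = 0.555876 rad, θ = 78.5° → φ = -52.371°, λ = 143.328°.

latitude -52.371°, longitude 143.328°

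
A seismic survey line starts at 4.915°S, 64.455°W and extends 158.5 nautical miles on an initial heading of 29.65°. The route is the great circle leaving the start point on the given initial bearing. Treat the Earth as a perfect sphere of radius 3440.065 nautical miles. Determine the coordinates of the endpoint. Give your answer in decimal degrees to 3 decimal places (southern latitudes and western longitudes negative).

Central angle δ = d/R = 0.046075 rad.
Converting: φ₁ = -0.085783 rad, θ = 0.517490 rad.
Applying the spherical law of cosines for sides, sin φ₂ = sin φ₁ cos δ + cos φ₁ sin δ cos θ = -0.045706, so φ₂ = -2.620°.
For the longitude increment, Δλ = atan2( sin θ sin δ cos φ₁, cos δ − sin φ₁ sin φ₂ ) = atan2(0.022701, 0.995023) = 1.307°.
λ₂ = -64.455° + 1.307° = -63.148°.

latitude -2.620°, longitude -63.148°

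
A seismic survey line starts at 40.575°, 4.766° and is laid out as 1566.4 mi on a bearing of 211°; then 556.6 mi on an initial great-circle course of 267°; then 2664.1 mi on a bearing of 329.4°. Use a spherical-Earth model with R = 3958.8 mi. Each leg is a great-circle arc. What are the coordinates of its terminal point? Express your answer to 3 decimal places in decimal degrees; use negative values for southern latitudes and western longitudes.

latitude 50.334°, longitude -45.826°

Apply the spherical direct solution leg by leg, carrying full precision between legs.
Leg 1: from (40.575°, 4.766°), δ = 1566.4/3958.8 = 0.395675 rad, θ = 211° → φ = 20.441°, λ = -7.465°.
Leg 2: from (20.441°, -7.465°), δ = 556.6/3958.8 = 0.140598 rad, θ = 267° → φ = 19.812°, λ = -16.019°.
Leg 3: from (19.812°, -16.019°), δ = 2664.1/3958.8 = 0.672956 rad, θ = 329.4° → φ = 50.334°, λ = -45.826°.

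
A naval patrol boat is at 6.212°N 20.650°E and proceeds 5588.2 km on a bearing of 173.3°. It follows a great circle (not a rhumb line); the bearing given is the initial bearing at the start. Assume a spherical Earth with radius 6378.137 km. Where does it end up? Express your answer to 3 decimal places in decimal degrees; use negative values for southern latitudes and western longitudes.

latitude -43.574°, longitude 27.757°

The arc subtends δ = 5588.2/6378.137 = 0.876149 rad at the centre.
With φ₁ = 6.212° = 0.108420 rad and θ = 173.3° = 3.024656 rad:
sin φ₂ = sin φ₁ cos δ + cos φ₁ sin δ cos θ = (0.108208)(0.640114) + (0.994128)(0.768280)(-0.993171) = -0.689287
φ₂ = asin(-0.689287) = -0.760505 rad = -43.574°.
Δλ = atan2( sin θ sin δ cos φ₁ , cos δ − sin φ₁ sin φ₂ ) = atan2(0.089109, 0.714700) = 0.124041 rad = 7.107°.
λ₂ = 20.650° + 7.107° = 27.757°.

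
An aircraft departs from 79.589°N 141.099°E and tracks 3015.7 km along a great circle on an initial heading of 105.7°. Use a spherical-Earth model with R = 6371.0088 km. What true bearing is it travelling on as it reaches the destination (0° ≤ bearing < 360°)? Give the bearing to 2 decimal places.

final bearing 160.52°

Central angle δ = d/R = 0.473347 rad.
With φ₁ = 79.589° = 1.389090 rad and θ = 105.7° = 1.844813 rad:
Applying the spherical law of cosines for sides, sin φ₂ = sin φ₁ cos δ + cos φ₁ sin δ cos θ = 0.853103, so φ₂ = 58.551°.
Δλ = atan2( sin θ sin δ cos φ₁ , cos δ − sin φ₁ sin φ₂ ) = atan2(0.079306, 0.050990) = 0.999392 rad = 57.261°.
λ₂ = 141.099° + 57.261° = 198.360°, normalized to (−180°, 180°] → -161.640°.
The forward bearing on arrival equals the back-azimuth from the destination plus 180°.
Back-azimuth from P₂ (58.55°, -161.64°) to P₁ (79.59°, 141.10°), with Δλ' = λ₁ − λ₂ = 302.74°: atan2( sin Δλ' cos φ₁ , cos φ₂ sin φ₁ − sin φ₂ cos φ₁ cos Δλ' ) = 340.52°.
Final bearing = (340.52° + 180°) mod 360° = 160.52°.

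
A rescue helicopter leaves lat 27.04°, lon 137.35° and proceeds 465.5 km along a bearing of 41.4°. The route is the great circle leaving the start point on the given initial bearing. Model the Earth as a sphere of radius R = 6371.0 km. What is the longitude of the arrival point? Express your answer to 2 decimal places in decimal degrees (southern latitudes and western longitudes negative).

Angular distance δ = d/R = 465.5 / 6371 = 0.073065 rad.
With φ₁ = 27.04° = 0.471937 rad and θ = 41.4° = 0.722566 rad:
Applying the spherical law of cosines for sides, sin φ₂ = sin φ₁ cos δ + cos φ₁ sin δ cos θ = 0.502172, so φ₂ = 30.14°.
For the longitude increment, Δλ = atan2( sin θ sin δ cos φ₁, cos δ − sin φ₁ sin φ₂ ) = atan2(0.042999, 0.769038) = 3.20°.
Hence λ₂ = 137.35° + 3.20° = 140.55°.

longitude 140.55°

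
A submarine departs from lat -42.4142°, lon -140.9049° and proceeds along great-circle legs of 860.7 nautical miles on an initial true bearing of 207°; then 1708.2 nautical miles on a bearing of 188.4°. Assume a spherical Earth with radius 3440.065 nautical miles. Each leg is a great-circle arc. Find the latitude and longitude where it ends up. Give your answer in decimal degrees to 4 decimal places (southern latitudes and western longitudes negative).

latitude -81.8730°, longitude 178.3805°

Apply the spherical direct solution leg by leg, carrying full precision between legs.
Leg 1: from (-42.4142°, -140.9049°), δ = 860.7/3440.065 = 0.250199 rad, θ = 207° → φ = -54.7219°, λ = -152.1279°.
Leg 2: from (-54.7219°, -152.1279°), δ = 1708.2/3440.065 = 0.496560 rad, θ = 188.4° → φ = -81.8730°, λ = 178.3805°.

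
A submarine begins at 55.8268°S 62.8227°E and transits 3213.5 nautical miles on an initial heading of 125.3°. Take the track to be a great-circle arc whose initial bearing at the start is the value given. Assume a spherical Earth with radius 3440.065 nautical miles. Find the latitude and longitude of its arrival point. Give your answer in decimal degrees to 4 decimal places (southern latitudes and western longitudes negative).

latitude -48.8384°, longitude 157.2222°

The arc subtends δ = 3213.5/3440.065 = 0.934139 rad at the centre.
Start latitude φ₁ = -0.974361 rad; initial bearing θ = 2.186898 rad.
Applying the spherical law of cosines for sides, sin φ₂ = sin φ₁ cos δ + cos φ₁ sin δ cos θ = -0.752856, so φ₂ = -48.8384°.
Δλ = atan2( sin θ sin δ cos φ₁ , cos δ − sin φ₁ sin φ₂ ) = atan2(0.368611, -0.028360) = 1.647581 rad = 94.3995°.
λ₂ = 62.8227° + 94.3995° = 157.2222°.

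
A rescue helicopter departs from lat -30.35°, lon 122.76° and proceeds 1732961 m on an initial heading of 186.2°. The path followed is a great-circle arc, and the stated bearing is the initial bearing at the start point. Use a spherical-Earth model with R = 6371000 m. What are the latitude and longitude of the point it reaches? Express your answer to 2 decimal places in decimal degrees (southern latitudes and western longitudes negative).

latitude -45.82°, longitude 120.37°

The arc subtends δ = 1732961/6371000 = 0.272008 rad at the centre.
With φ₁ = -30.35° = -0.529707 rad and θ = 186.2° = 3.249803 rad:
sin φ₂ = sin φ₁ cos δ + cos φ₁ sin δ cos θ = (-0.505281)(0.963233) + (0.862955)(0.268666)(-0.994151) = -0.717194
φ₂ = asin(-0.717194) = -0.799767 rad = -45.82°.
Then Δλ = atan2(-0.025039, 0.600849) = -0.041649 rad, from sin θ sin δ cos φ₁ over cos δ − sin φ₁ sin φ₂.
λ₂ = 122.76° + -2.39° = 120.37°.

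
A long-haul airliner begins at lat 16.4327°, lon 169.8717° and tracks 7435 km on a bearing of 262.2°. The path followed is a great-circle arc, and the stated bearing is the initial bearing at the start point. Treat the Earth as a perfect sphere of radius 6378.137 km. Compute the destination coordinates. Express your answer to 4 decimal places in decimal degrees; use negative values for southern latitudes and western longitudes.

latitude -0.4669°, longitude 104.2845°

Central angle δ = d/R = 1.165701 rad.
Start latitude φ₁ = 0.286805 rad; initial bearing θ = 4.576253 rad.
sin φ₂ = sin φ₁ cos δ + cos φ₁ sin δ cos θ = (0.282889)(0.394106) + (0.959153)(0.919065)(-0.135716) = -0.008148
φ₂ = asin(-0.008148) = -0.008148 rad = -0.4669°.
Then Δλ = atan2(-0.873367, 0.396411) = -1.144713 rad, from sin θ sin δ cos φ₁ over cos δ − sin φ₁ sin φ₂.
λ₂ = λ₁ + Δλ = 104.2845°.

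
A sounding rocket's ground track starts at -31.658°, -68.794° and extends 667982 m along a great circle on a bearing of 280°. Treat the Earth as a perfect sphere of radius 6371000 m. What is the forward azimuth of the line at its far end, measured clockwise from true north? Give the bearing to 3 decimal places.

δ = 667982/6371000 = 0.104847 rad (6.0073°).
Start latitude φ₁ = -0.552536 rad; initial bearing θ = 4.886922 rad.
Destination latitude: φ₂ = arcsin( sin φ₁ cos δ + cos φ₁ sin δ cos θ ) = arcsin(-0.506497) = -30.431°.
For the longitude increment, Δλ = atan2( sin θ sin δ cos φ₁, cos δ − sin φ₁ sin φ₂ ) = atan2(-0.087729, 0.728675) = -6.865°.
λ₂ = -68.794° + -6.865° = -75.659°.
The forward bearing on arrival equals the back-azimuth from the destination plus 180°.
Back-azimuth from P₂ (-30.431°, -75.659°) to P₁ (-31.658°, -68.794°), with Δλ' = λ₁ − λ₂ = 6.865°: atan2( sin Δλ' cos φ₁ , cos φ₂ sin φ₁ − sin φ₂ cos φ₁ cos Δλ' ) = 103.544°.
Final bearing = (103.544° + 180°) mod 360° = 283.544°.

final bearing 283.544°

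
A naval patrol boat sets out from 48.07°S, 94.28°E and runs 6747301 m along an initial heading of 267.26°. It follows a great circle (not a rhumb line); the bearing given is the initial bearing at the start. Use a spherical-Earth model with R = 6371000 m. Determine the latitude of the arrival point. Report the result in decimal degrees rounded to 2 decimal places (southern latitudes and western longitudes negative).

Angular distance δ = d/R = 6747301 / 6371000 = 1.059065 rad.
Start latitude φ₁ = -0.838980 rad; initial bearing θ = 4.664567 rad.
sin φ₂ = sin φ₁ cos δ + cos φ₁ sin δ cos θ = (-0.743962)(0.489688) + (0.668222)(0.871898)(-0.047804) = -0.392161
φ₂ = asin(-0.392161) = -0.402979 rad = -23.09°.
Then Δλ = atan2(-0.581955, 0.197935) = -1.242949 rad, from sin θ sin δ cos φ₁ over cos δ − sin φ₁ sin φ₂.
λ₂ = 94.28° + -71.22° = 23.06°.

latitude -23.09°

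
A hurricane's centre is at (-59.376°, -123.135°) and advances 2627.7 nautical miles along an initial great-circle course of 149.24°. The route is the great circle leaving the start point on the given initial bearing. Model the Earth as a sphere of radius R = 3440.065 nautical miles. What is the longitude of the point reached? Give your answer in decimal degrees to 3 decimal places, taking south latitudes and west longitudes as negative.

The arc subtends δ = 2627.7/3440.065 = 0.763852 rad at the centre.
Start latitude φ₁ = -1.036307 rad; initial bearing θ = 2.604729 rad.
sin φ₂ = sin φ₁ cos δ + cos φ₁ sin δ cos θ = (-0.860529)(0.722177) + (0.509402)(0.691708)(-0.859317) = -0.924241
φ₂ = asin(-0.924241) = -1.179043 rad = -67.554°.
Δλ = atan2( sin θ sin δ cos φ₁ , cos δ − sin φ₁ sin φ₂ ) = atan2(0.180211, -0.073159) = 1.956432 rad = 112.095°.
Hence λ₂ = -123.135° + 112.095° = -11.040°.

longitude -11.040°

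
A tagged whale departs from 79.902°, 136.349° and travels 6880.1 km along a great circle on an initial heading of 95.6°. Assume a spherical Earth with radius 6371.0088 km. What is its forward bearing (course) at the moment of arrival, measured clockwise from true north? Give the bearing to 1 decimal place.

The arc subtends δ = 6880.1/6371.0088 = 1.079907 rad at the centre.
With φ₁ = 79.902° = 1.394553 rad and θ = 95.6° = 1.668535 rad:
Applying the spherical law of cosines for sides, sin φ₂ = sin φ₁ cos δ + cos φ₁ sin δ cos θ = 0.449018, so φ₂ = 26.681°.
For the longitude increment, Δλ = atan2( sin θ sin δ cos φ₁, cos δ − sin φ₁ sin φ₂ ) = atan2(0.153890, 0.029347) = 79.203°.
λ₂ = 136.349° + 79.203° = 215.552°, normalized to (−180°, 180°] → -144.448°.
The forward bearing on arrival equals the back-azimuth from the destination plus 180°.
Back-azimuth from P₂ (26.7°, -144.4°) to P₁ (79.9°, 136.3°), with Δλ' = λ₁ − λ₂ = 280.8°: atan2( sin Δλ' cos φ₁ , cos φ₂ sin φ₁ − sin φ₂ cos φ₁ cos Δλ' ) = 348.7°.
Final bearing = (348.7° + 180°) mod 360° = 168.7°.

final bearing 168.7°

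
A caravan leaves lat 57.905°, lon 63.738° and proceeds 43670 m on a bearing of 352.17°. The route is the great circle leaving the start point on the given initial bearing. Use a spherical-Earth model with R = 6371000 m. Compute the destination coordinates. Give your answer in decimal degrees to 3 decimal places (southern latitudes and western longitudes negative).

δ = 43670/6371000 = 0.006854 rad (0.3927°).
With φ₁ = 57.905° = 1.010633 rad and θ = 352.17° = 6.146526 rad:
Destination latitude: φ₂ = arcsin( sin φ₁ cos δ + cos φ₁ sin δ cos θ ) = arcsin(0.850756) = 58.294°.
Then Δλ = atan2(-0.000496, 0.279243) = -0.001777 rad, from sin θ sin δ cos φ₁ over cos δ − sin φ₁ sin φ₂.
λ₂ = λ₁ + Δλ = 63.636°.

latitude 58.294°, longitude 63.636°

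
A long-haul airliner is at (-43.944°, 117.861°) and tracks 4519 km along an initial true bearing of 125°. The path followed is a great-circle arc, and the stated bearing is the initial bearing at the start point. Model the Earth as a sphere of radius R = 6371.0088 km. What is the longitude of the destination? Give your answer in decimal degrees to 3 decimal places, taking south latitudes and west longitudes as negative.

longitude 179.574°

Angular distance δ = d/R = 4519 / 6371.0088 = 0.709307 rad.
Converting: φ₁ = -0.766967 rad, θ = 2.181662 rad.
Applying the spherical law of cosines for sides, sin φ₂ = sin φ₁ cos δ + cos φ₁ sin δ cos θ = -0.795563, so φ₂ = -52.708°.
Δλ = atan2( sin θ sin δ cos φ₁ , cos δ − sin φ₁ sin φ₂ ) = atan2(0.384144, 0.206728) = 1.077094 rad = 61.713°.
λ₂ = λ₁ + Δλ = 179.574°.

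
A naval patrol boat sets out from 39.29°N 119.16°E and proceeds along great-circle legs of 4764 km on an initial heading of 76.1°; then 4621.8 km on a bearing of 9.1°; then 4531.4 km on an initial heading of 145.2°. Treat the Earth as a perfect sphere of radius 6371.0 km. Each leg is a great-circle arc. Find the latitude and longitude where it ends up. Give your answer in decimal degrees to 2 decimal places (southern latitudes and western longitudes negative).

Apply the spherical direct solution leg by leg, carrying full precision between legs.
Leg 1: from (39.29°, 119.16°), δ = 4764/6371 = 0.747763 rad, θ = 76.1° → φ = 36.21°, λ = 174.05°.
Leg 2: from (36.21°, 174.05°), δ = 4621.8/6371 = 0.725443 rad, θ = 9.1° → φ = 76.07°, λ = -160.11°.
Leg 3: from (76.07°, -160.11°), δ = 4531.4/6371 = 0.711254 rad, θ = 145.2° → φ = 37.31°, λ = -132.18°.

latitude 37.31°, longitude -132.18°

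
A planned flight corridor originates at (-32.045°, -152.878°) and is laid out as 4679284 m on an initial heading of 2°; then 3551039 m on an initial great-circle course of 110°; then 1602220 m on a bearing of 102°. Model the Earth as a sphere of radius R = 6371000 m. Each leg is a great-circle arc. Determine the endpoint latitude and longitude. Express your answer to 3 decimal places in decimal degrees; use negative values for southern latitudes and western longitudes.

Apply the spherical direct solution leg by leg, carrying full precision between legs.
Leg 1: from (-32.045°, -152.878°), δ = 4679284/6371000 = 0.734466 rad, θ = 2° → φ = 10.017°, λ = -151.517°.
Leg 2: from (10.017°, -151.517°), δ = 3551039/6371000 = 0.557375 rad, θ = 110° → φ = -1.751°, λ = -121.696°.
Leg 3: from (-1.751°, -121.696°), δ = 1602220/6371000 = 0.251486 rad, θ = 102° → φ = -4.663°, λ = -107.561°.

latitude -4.663°, longitude -107.561°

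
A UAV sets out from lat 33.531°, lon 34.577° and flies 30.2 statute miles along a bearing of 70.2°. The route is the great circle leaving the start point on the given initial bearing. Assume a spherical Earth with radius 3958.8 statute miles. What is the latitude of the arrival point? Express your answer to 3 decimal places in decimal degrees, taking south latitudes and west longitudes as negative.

Angular distance δ = d/R = 30.2 / 3958.8 = 0.007629 rad.
With φ₁ = 33.531° = 0.585226 rad and θ = 70.2° = 1.225221 rad:
Destination latitude: φ₂ = arcsin( sin φ₁ cos δ + cos φ₁ sin δ cos θ ) = arcsin(0.554526) = 33.678°.
Δλ = atan2( sin θ sin δ cos φ₁ , cos δ − sin φ₁ sin φ₂ ) = atan2(0.005983, 0.693657) = 0.008625 rad = 0.494°.
λ₂ = λ₁ + Δλ = 35.071°.

latitude 33.678°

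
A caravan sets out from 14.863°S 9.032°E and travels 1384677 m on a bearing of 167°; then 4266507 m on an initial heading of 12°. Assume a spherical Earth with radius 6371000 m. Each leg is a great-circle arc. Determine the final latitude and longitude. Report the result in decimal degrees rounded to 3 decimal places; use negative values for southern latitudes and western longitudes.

Apply the spherical direct solution leg by leg, carrying full precision between legs.
Leg 1: from (-14.863°, 9.032°), δ = 1384677/6371000 = 0.217341 rad, θ = 167° → φ = -26.972°, λ = 12.152°.
Leg 2: from (-26.972°, 12.152°), δ = 4266507/6371000 = 0.669676 rad, θ = 12° → φ = 10.692°, λ = 19.699°.

latitude 10.692°, longitude 19.699°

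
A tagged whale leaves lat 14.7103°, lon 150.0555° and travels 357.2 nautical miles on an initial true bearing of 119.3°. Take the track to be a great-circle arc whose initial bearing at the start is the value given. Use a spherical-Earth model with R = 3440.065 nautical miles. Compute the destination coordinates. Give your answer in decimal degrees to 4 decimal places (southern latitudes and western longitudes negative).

The arc subtends δ = 357.2/3440.065 = 0.103835 rad at the centre.
Start latitude φ₁ = 0.256743 rad; initial bearing θ = 2.082178 rad.
Applying the spherical law of cosines for sides, sin φ₂ = sin φ₁ cos δ + cos φ₁ sin δ cos θ = 0.203503, so φ₂ = 11.7419°.
Δλ = atan2( sin θ sin δ cos φ₁ , cos δ − sin φ₁ sin φ₂ ) = atan2(0.087426, 0.942938) = 0.092452 rad = 5.2971°.
λ₂ = λ₁ + Δλ = 155.3526°.

latitude 11.7419°, longitude 155.3526°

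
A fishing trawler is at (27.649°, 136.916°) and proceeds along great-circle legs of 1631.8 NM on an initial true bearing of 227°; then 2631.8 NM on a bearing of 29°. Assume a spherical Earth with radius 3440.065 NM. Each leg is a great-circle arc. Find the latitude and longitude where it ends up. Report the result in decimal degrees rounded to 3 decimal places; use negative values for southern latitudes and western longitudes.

Apply the spherical direct solution leg by leg, carrying full precision between legs.
Leg 1: from (27.649°, 136.916°), δ = 1631.8/3440.065 = 0.474352 rad, θ = 227° → φ = 7.867°, λ = 117.208°.
Leg 2: from (7.867°, 117.208°), δ = 2631.8/3440.065 = 0.765044 rad, θ = 29° → φ = 44.328°, λ = 145.201°.

latitude 44.328°, longitude 145.201°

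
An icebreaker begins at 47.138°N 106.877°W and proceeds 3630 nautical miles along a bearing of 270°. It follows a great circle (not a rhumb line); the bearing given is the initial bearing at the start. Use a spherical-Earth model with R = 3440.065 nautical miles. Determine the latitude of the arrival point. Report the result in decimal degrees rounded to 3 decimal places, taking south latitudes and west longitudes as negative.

latitude 21.186°

The arc subtends δ = 3630/3440.065 = 1.055213 rad at the centre.
With φ₁ = 47.138° = 0.822713 rad and θ = 270° = 4.712389 rad:
Destination latitude: φ₂ = arcsin( sin φ₁ cos δ + cos φ₁ sin δ cos θ ) = arcsin(0.361397) = 21.186°.
Then Δλ = atan2(-0.591808, 0.228140) = -1.202854 rad, from sin θ sin δ cos φ₁ over cos δ − sin φ₁ sin φ₂.
Hence λ₂ = -106.877° + -68.918° = -175.795°.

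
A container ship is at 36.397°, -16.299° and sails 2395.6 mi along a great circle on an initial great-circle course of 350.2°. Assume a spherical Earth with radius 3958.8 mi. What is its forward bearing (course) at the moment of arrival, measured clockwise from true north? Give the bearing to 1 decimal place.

Angular distance δ = d/R = 2395.6 / 3958.8 = 0.605133 rad.
With φ₁ = 36.397° = 0.635247 rad and θ = 350.2° = 6.112143 rad:
sin φ₂ = sin φ₁ cos δ + cos φ₁ sin δ cos θ = (0.593377)(0.822427) + (0.804925)(0.568871)(0.985408) = 0.939226
φ₂ = asin(0.939226) = 1.220368 rad = 69.922°.
For the longitude increment, Δλ = atan2( sin θ sin δ cos φ₁, cos δ − sin φ₁ sin φ₂ ) = atan2(-0.077939, 0.265112) = -16.383°.
λ₂ = λ₁ + Δλ = -32.682°.
The forward bearing on arrival equals the back-azimuth from the destination plus 180°.
Back-azimuth from P₂ (69.9°, -32.7°) to P₁ (36.4°, -16.3°), with Δλ' = λ₁ − λ₂ = 16.4°: atan2( sin Δλ' cos φ₁ , cos φ₂ sin φ₁ − sin φ₂ cos φ₁ cos Δλ' ) = 156.5°.
Final bearing = (156.5° + 180°) mod 360° = 336.5°.

final bearing 336.5°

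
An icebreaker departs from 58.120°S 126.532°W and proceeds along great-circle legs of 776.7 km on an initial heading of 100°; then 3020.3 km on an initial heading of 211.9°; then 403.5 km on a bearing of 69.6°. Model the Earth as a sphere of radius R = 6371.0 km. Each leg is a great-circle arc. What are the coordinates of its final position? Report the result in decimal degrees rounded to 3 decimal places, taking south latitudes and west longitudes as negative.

Apply the spherical direct solution leg by leg, carrying full precision between legs.
Leg 1: from (-58.120°, -126.532°), δ = 776.7/6371 = 0.121912 rad, θ = 100° → φ = -58.650°, λ = -113.223°.
Leg 2: from (-58.650°, -113.223°), δ = 3020.3/6371 = 0.474070 rad, θ = 211.9° → φ = -74.041°, λ = -174.555°.
Leg 3: from (-74.041°, -174.555°), δ = 403.5/6371 = 0.063334 rad, θ = 69.6° → φ = -72.452°, λ = -163.207°.

latitude -72.452°, longitude -163.207°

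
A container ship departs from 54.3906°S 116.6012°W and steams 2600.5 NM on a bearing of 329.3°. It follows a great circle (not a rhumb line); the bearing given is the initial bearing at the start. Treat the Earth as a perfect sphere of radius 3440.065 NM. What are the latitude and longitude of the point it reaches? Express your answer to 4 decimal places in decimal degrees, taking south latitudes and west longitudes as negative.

latitude -14.3666°, longitude -137.7951°

Angular distance δ = d/R = 2600.5 / 3440.065 = 0.755945 rad.
With φ₁ = -54.3906° = -0.949295 rad and θ = 329.3° = 5.747369 rad:
sin φ₂ = sin φ₁ cos δ + cos φ₁ sin δ cos θ = (-0.813005)(0.727624) + (0.582256)(0.685977)(0.859852) = -0.248125
φ₂ = asin(-0.248125) = -0.250744 rad = -14.3666°.
For the longitude increment, Δλ = atan2( sin θ sin δ cos φ₁, cos δ − sin φ₁ sin φ₂ ) = atan2(-0.203918, 0.525897) = -21.1939°.
Hence λ₂ = -116.6012° + -21.1939° = -137.7951°.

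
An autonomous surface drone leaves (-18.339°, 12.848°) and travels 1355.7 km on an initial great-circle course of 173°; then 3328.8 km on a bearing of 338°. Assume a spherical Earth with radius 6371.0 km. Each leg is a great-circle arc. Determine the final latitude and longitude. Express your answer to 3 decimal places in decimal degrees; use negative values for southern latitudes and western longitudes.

Apply the spherical direct solution leg by leg, carrying full precision between legs.
Leg 1: from (-18.339°, 12.848°), δ = 1355.7/6371 = 0.212792 rad, θ = 173° → φ = -30.432°, λ = 14.559°.
Leg 2: from (-30.432°, 14.559°), δ = 3328.8/6371 = 0.522493 rad, θ = 338° → φ = -2.291°, λ = 3.775°.

latitude -2.291°, longitude 3.775°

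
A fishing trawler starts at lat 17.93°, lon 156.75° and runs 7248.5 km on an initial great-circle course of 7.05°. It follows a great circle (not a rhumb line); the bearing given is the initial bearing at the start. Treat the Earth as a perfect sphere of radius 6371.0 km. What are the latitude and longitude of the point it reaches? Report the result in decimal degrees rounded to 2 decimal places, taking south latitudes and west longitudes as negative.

δ = 7248.5/6371 = 1.137733 rad (65.1873°).
Start latitude φ₁ = 0.312938 rad; initial bearing θ = 0.123046 rad.
Applying the spherical law of cosines for sides, sin φ₂ = sin φ₁ cos δ + cos φ₁ sin δ cos θ = 0.986264, so φ₂ = 80.49°.
For the longitude increment, Δλ = atan2( sin θ sin δ cos φ₁, cos δ − sin φ₁ sin φ₂ ) = atan2(0.105995, 0.116027) = 42.41°.
λ₂ = 156.75° + 42.41° = 199.16°, normalized to (−180°, 180°] → -160.84°.

latitude 80.49°, longitude -160.84°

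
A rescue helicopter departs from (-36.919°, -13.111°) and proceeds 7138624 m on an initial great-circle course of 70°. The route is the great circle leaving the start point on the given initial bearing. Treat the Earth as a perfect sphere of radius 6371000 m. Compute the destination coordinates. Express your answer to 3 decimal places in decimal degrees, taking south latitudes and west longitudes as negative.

Angular distance δ = d/R = 7138624 / 6371000 = 1.120487 rad.
Start latitude φ₁ = -0.644358 rad; initial bearing θ = 1.221730 rad.
sin φ₂ = sin φ₁ cos δ + cos φ₁ sin δ cos θ = (-0.600685)(0.435244) + (0.799486)(0.900313)(0.342020) = -0.015263
φ₂ = asin(-0.015263) = -0.015264 rad = -0.875°.
For the longitude increment, Δλ = atan2( sin θ sin δ cos φ₁, cos δ − sin φ₁ sin φ₂ ) = atan2(0.676378, 0.426076) = 57.792°.
Hence λ₂ = -13.111° + 57.792° = 44.681°.

latitude -0.875°, longitude 44.681°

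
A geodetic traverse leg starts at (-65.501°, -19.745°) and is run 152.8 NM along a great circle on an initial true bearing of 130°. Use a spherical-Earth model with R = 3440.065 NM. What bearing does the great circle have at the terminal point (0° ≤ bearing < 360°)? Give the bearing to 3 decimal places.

final bearing 125.416°

Central angle δ = d/R = 0.044418 rad.
Start latitude φ₁ = -1.143208 rad; initial bearing θ = 2.268928 rad.
sin φ₂ = sin φ₁ cos δ + cos φ₁ sin δ cos θ = (-0.909969)(0.999014) + (0.414677)(0.044403)(-0.642788) = -0.920907
φ₂ = asin(-0.920907) = -1.170400 rad = -67.059°.
Δλ = atan2( sin θ sin δ cos φ₁ , cos δ − sin φ₁ sin φ₂ ) = atan2(0.014105, 0.161018) = 0.087377 rad = 5.006°.
λ₂ = -19.745° + 5.006° = -14.739°.
The forward bearing on arrival equals the back-azimuth from the destination plus 180°.
Back-azimuth from P₂ (-67.059°, -14.739°) to P₁ (-65.501°, -19.745°), with Δλ' = λ₁ − λ₂ = -5.006°: atan2( sin Δλ' cos φ₁ , cos φ₂ sin φ₁ − sin φ₂ cos φ₁ cos Δλ' ) = 305.416°.
Final bearing = (305.416° + 180°) mod 360° = 125.416°.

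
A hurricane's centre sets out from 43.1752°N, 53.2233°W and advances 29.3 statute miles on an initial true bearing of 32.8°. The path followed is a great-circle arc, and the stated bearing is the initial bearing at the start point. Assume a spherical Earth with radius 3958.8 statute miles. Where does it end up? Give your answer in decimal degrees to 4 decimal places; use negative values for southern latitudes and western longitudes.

latitude 43.5312°, longitude -52.9065°

δ = 29.3/3958.8 = 0.007401 rad (0.4241°).
Converting: φ₁ = 0.753549 rad, θ = 0.572468 rad.
Destination latitude: φ₂ = arcsin( sin φ₁ cos δ + cos φ₁ sin δ cos θ ) = arcsin(0.688750) = 43.5312°.
For the longitude increment, Δλ = atan2( sin θ sin δ cos φ₁, cos δ − sin φ₁ sin φ₂ ) = atan2(0.002924, 0.528708) = 0.3168°.
λ₂ = -53.2233° + 0.3168° = -52.9065°.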